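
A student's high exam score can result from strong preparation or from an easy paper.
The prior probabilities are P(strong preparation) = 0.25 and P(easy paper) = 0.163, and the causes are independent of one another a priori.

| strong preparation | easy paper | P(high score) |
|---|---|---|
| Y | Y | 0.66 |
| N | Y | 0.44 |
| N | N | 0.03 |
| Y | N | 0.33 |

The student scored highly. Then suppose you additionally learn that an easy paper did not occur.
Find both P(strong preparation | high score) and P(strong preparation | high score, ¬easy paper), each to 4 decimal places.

P(strong preparation | high score) ≈ 0.5692; P(strong preparation | high score, ¬easy paper) ≈ 0.7857

Enumerate the 4 (strong preparation, easy paper) configurations and weight by the priors:
  P(high score) = 0.03*0.75*0.837 + 0.44*0.75*0.163 + 0.33*0.25*0.837 + 0.66*0.25*0.163
        = 0.018832 + 0.053790 + 0.069053 + 0.026895 = 0.168570
Configurations with strong preparation contribute 0.095948, so
  P(strong preparation | high score) = 0.095948 / 0.168570 ≈ 0.5692

Now also conditioning on easy paper≠true:
Weight on strong preparation=true, given the evidence: 0.33×0.25 = 0.082500
Denominator P(high score | ¬easy paper): 0.03×0.75 + 0.33×0.25 = 0.105000
P(strong preparation | high score, ¬easy paper) = 0.082500/0.105000 ≈ 0.7857
With easy paper excluded, strong preparation must carry more of the explanatory weight for the high score.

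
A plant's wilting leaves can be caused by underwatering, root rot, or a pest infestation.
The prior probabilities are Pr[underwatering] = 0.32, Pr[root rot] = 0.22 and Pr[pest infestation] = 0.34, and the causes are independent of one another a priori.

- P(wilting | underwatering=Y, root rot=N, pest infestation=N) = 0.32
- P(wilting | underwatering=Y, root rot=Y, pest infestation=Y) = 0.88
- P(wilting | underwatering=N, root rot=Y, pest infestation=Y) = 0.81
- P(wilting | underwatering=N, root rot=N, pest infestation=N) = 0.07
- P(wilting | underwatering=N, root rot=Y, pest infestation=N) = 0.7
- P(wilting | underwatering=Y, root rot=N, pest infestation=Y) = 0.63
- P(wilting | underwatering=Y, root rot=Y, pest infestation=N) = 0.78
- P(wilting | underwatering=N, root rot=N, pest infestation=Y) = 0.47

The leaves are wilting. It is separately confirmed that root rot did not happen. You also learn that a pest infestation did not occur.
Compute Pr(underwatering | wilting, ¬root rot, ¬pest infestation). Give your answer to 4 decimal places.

Pr(underwatering | wilting, ¬root rot, ¬pest infestation) ≈ 0.6827

Numerator (weight on configurations with underwatering): 0.32*0.32 = 0.102400
The normalizing constant is 0.07*0.68 + 0.32*0.32 = 0.150000
P(underwatering | wilting, ¬root rot, ¬pest infestation) = 0.102400/0.150000 ≈ 0.6827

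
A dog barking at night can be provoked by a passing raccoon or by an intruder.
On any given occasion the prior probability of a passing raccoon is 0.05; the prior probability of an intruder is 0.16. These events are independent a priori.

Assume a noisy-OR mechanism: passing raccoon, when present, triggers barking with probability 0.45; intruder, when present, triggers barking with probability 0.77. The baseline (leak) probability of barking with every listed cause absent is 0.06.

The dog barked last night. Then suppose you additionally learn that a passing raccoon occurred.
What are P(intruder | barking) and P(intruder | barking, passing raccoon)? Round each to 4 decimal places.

P(intruder | barking) ≈ 0.6493; P(intruder | barking, passing raccoon) ≈ 0.2579

Under noisy-OR, P(barking | causes) = 1 − (1−0.06)·∏(1−qᵢ) over the active causes.
P(barking) = 0.06·0.95·0.84 + 0.7838·0.95·0.16 + 0.483·0.05·0.84 + 0.88109·0.05·0.16 = 0.047880 + 0.119138 + 0.020286 + 0.007049 = 0.194353
Of this, 0.126187 comes from 0.119138 + 0.007049 (the intruder=true cases).
So P(intruder | barking) = 0.126187/0.194353 ≈ 0.6493.

Now condition on the additional information:
By total probability over both values of intruder:
  P(barking | passing raccoon) = 0.483·0.84 + 0.88109·0.16
        = 0.405720 + 0.140974 = 0.546694
Keeping only the intruder-present terms gives 0.140974, so
  P(intruder | barking, passing raccoon) = 0.140974 / 0.546694 ≈ 0.2579
Conditioning on passing raccoon lowers the posterior on intruder: the classic explaining-away effect in a common-effect structure.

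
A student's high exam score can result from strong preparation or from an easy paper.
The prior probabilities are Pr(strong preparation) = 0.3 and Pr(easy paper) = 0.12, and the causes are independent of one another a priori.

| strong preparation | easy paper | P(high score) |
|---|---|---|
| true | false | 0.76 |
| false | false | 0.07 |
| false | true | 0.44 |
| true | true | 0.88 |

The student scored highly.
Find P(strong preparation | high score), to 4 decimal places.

P(strong preparation | high score) ≈ 0.7437

P(high score) = 0.07·0.7·0.88 + 0.44·0.7·0.12 + 0.76·0.3·0.88 + 0.88·0.3·0.12 = 0.043120 + 0.036960 + 0.200640 + 0.031680 = 0.312400
The strong preparation-present share is 0.200640 + 0.031680 = 0.232320.
Hence the posterior is 0.232320/0.312400 ≈ 0.7437.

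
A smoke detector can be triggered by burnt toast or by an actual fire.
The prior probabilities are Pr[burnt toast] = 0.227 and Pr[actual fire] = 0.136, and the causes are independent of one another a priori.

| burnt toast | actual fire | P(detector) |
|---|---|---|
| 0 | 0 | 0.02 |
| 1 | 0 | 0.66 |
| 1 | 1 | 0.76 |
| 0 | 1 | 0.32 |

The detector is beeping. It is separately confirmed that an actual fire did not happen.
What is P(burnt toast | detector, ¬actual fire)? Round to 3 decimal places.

P(burnt toast | detector, ¬actual fire) ≈ 0.906

P(detector | ¬actual fire) = 0.02*0.773 + 0.66*0.227 = 0.015460 + 0.149820 = 0.165280
The burnt toast-present share is 0.66*0.227 = 0.149820.
So P(burnt toast | detector, ¬actual fire) = 0.149820/0.165280 ≈ 0.906.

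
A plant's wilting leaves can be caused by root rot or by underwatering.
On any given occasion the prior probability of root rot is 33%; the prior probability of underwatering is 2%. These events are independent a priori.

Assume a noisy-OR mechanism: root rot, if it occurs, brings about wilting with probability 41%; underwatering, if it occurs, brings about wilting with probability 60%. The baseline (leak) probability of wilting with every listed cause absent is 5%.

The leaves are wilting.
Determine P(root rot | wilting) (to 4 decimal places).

Under noisy-OR, P(wilting | causes) = 1 − (1−0.05)·∏(1−qᵢ) over the active causes.
P(wilting) = 0.05×0.67×0.98 + 0.62×0.67×0.02 + 0.4395×0.33×0.98 + 0.7758×0.33×0.02 = 0.032830 + 0.008308 + 0.142134 + 0.005120 = 0.188392
Restricting to configurations with root rot present: 0.142134 + 0.005120 = 0.147254.
P(root rot | wilting) = 0.147254 / 0.188392 ≈ 0.7816

P(root rot | wilting) ≈ 0.7816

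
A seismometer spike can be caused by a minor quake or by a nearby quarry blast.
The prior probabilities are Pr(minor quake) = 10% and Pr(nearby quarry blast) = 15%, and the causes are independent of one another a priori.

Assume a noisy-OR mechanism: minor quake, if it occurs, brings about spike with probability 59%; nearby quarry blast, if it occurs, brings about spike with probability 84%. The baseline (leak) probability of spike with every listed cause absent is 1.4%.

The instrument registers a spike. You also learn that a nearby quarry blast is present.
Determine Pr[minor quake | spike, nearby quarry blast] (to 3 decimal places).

Pr[minor quake | spike, nearby quarry blast] ≈ 0.110

Under noisy-OR, P(spike | causes) = 1 − (1−0.014)·∏(1−qᵢ) over the active causes.
Enumerate both values of minor quake and weight by the priors:
  P(spike | nearby quarry blast) = 0.84224×0.9 + 0.935318×0.1
        = 0.758016 + 0.093532 = 0.851548
Configurations with minor quake contribute 0.093532, so
  P(minor quake | spike, nearby quarry blast) = 0.093532 / 0.851548 ≈ 0.110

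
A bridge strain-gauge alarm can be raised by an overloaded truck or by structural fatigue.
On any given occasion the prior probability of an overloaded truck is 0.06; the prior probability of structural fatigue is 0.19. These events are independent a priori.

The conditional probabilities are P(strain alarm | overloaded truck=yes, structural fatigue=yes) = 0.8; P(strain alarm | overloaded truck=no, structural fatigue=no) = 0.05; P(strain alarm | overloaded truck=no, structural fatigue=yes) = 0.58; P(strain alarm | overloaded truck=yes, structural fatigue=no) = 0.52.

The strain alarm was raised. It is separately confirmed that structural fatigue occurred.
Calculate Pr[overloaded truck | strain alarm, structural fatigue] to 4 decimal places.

Pr[overloaded truck | strain alarm, structural fatigue] ≈ 0.0809

P(strain alarm | structural fatigue) = 0.58*0.94 + 0.8*0.06 = 0.545200 + 0.048000 = 0.593200
Restricting to configurations with overloaded truck present: 0.8*0.06 = 0.048000.
So P(overloaded truck | strain alarm, structural fatigue) = 0.048000/0.593200 ≈ 0.0809.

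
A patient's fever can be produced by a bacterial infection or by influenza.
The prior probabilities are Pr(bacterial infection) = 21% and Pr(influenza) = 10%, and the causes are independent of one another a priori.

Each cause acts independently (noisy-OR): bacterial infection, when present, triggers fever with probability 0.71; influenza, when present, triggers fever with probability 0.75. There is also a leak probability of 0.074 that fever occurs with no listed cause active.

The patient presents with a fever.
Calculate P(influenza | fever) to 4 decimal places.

P(influenza | fever) ≈ 0.2961

Under noisy-OR, P(fever | causes) = 1 − (1−0.074)·∏(1−qᵢ) over the active causes.
Sum P(fever|·) weighted by the priors over the 4 (bacterial infection, influenza) configurations:
  P(fever) = 0.074×0.79×0.9 + 0.7685×0.79×0.1 + 0.73146×0.21×0.9 + 0.932865×0.21×0.1
        = 0.052614 + 0.060712 + 0.138246 + 0.019590 = 0.271162
Keeping only the influenza-present terms gives 0.080302, so
  P(influenza | fever) = 0.080302 / 0.271162 ≈ 0.2961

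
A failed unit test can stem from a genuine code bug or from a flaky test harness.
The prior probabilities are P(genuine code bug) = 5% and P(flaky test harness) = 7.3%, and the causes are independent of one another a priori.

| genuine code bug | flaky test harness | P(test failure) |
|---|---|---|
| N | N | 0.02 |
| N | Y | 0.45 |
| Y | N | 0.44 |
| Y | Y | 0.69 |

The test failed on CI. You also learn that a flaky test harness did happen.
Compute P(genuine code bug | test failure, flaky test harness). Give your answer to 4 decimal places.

P(genuine code bug | test failure, flaky test harness) ≈ 0.0747

Sum P(test failure|·) weighted by the priors over both values of genuine code bug:
  P(test failure | flaky test harness) = 0.45*0.95 + 0.69*0.05
        = 0.427500 + 0.034500 = 0.462000
Configurations with genuine code bug contribute 0.034500, so
  P(genuine code bug | test failure, flaky test harness) = 0.034500 / 0.462000 ≈ 0.0747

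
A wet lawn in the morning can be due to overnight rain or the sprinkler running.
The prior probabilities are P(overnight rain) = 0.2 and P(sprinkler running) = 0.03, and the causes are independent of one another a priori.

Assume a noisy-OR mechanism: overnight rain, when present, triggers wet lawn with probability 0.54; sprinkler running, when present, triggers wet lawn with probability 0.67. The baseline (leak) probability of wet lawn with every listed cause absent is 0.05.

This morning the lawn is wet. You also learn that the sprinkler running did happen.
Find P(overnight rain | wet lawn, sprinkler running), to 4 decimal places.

P(overnight rain | wet lawn, sprinkler running) ≈ 0.2376

Under noisy-OR, P(wet lawn | causes) = 1 − (1−0.05)·∏(1−qᵢ) over the active causes.
For the numerator, keep only overnight rain=true terms: 0.85579×0.2 = 0.171158
The normalizing constant is 0.6865×0.8 + 0.85579×0.2 = 0.720358
P(overnight rain | wet lawn, sprinkler running) = 0.171158/0.720358 ≈ 0.2376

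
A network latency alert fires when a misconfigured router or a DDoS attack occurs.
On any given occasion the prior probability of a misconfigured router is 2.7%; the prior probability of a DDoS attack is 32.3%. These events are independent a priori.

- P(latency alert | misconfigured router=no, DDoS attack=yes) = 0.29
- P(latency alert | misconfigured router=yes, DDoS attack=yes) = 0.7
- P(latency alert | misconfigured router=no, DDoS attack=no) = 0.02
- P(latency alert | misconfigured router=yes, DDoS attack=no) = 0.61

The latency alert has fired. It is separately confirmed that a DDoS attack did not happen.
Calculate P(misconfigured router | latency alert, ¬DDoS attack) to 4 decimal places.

Numerator (weight on configurations with misconfigured router): 0.61·0.027 = 0.016470
Denominator P(latency alert | ¬DDoS attack): 0.02·0.973 + 0.61·0.027 = 0.035930
P(misconfigured router | latency alert, ¬DDoS attack) = 0.016470/0.035930 ≈ 0.4584

P(misconfigured router | latency alert, ¬DDoS attack) ≈ 0.4584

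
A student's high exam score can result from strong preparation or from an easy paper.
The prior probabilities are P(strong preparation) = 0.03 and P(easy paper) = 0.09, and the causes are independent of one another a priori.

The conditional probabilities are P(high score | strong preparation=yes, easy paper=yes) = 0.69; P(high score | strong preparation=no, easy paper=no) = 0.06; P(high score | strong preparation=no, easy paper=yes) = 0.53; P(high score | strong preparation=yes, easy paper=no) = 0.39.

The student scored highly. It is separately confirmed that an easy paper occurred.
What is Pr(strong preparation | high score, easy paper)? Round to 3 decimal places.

Pr(strong preparation | high score, easy paper) ≈ 0.039

Sum P(high score|·) weighted by the priors over both values of strong preparation:
  P(high score | easy paper) = 0.53×0.97 + 0.69×0.03
        = 0.514100 + 0.020700 = 0.534800
Keeping only the strong preparation-present terms gives 0.020700, so
  P(strong preparation | high score, easy paper) = 0.020700 / 0.534800 ≈ 0.039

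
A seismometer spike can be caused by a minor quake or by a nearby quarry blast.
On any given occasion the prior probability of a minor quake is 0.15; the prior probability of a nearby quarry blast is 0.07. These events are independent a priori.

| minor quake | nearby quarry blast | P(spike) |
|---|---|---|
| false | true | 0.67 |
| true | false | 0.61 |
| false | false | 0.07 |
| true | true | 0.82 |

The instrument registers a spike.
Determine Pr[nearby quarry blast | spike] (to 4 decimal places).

Pr[nearby quarry blast | spike] ≈ 0.2566

Enumerate the 4 (minor quake, nearby quarry blast) configurations and weight by the priors:
  P(spike) = 0.07*0.85*0.93 + 0.67*0.85*0.07 + 0.61*0.15*0.93 + 0.82*0.15*0.07
        = 0.055335 + 0.039865 + 0.085095 + 0.008610 = 0.188905
Keeping only the nearby quarry blast-present terms gives 0.048475, so
  P(nearby quarry blast | spike) = 0.048475 / 0.188905 ≈ 0.2566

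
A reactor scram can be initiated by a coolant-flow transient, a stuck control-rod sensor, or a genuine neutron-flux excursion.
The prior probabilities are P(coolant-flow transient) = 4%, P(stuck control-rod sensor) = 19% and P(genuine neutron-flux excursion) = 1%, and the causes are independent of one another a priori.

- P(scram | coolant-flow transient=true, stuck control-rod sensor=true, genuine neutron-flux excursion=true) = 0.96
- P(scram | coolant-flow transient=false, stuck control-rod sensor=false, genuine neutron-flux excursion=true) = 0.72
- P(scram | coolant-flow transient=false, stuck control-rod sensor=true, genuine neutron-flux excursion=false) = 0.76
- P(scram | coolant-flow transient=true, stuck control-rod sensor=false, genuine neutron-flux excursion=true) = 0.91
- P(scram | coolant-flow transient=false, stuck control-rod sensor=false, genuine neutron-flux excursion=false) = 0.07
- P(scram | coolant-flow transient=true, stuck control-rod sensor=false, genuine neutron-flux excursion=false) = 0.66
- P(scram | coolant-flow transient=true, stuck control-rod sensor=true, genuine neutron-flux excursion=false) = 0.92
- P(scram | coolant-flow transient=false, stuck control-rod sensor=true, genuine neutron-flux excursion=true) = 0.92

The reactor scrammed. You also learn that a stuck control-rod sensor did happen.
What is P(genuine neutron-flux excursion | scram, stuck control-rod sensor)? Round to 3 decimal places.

P(scram | stuck control-rod sensor) = 0.76*0.96*0.99 + 0.92*0.96*0.01 + 0.92*0.04*0.99 + 0.96*0.04*0.01 = 0.722304 + 0.008832 + 0.036432 + 0.000384 = 0.767952
The genuine neutron-flux excursion-present share is 0.008832 + 0.000384 = 0.009216.
So P(genuine neutron-flux excursion | scram, stuck control-rod sensor) = 0.009216/0.767952 ≈ 0.012.

P(genuine neutron-flux excursion | scram, stuck control-rod sensor) ≈ 0.012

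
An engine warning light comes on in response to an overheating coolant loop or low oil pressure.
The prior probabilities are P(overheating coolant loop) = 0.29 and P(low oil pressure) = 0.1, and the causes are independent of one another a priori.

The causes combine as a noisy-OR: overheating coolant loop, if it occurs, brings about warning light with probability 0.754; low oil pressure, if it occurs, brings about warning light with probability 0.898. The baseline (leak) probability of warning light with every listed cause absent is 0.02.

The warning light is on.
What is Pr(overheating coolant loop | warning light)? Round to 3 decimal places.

Under noisy-OR, P(warning light | causes) = 1 − (1−0.02)·∏(1−qᵢ) over the active causes.
By total probability over the 4 (overheating coolant loop, low oil pressure) configurations:
  P(warning light) = 0.02*0.71*0.9 + 0.90004*0.71*0.1 + 0.75892*0.29*0.9 + 0.97541*0.29*0.1
        = 0.012780 + 0.063903 + 0.198078 + 0.028287 = 0.303048
Keeping only the overheating coolant loop-present terms gives 0.226365, so
  P(overheating coolant loop | warning light) = 0.226365 / 0.303048 ≈ 0.747

Pr(overheating coolant loop | warning light) ≈ 0.747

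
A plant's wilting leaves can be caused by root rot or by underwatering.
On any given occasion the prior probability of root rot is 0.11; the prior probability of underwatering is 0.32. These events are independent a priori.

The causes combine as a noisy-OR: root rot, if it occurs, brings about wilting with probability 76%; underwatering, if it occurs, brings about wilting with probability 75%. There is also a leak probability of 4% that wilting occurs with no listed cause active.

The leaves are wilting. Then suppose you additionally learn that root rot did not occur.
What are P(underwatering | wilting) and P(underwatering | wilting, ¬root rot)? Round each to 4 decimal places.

P(underwatering | wilting) ≈ 0.7532; P(underwatering | wilting, ¬root rot) ≈ 0.8994

Under noisy-OR, P(wilting | causes) = 1 − (1−0.04)·∏(1−qᵢ) over the active causes.
P(wilting) = 0.04·0.89·0.68 + 0.76·0.89·0.32 + 0.7696·0.11·0.68 + 0.9424·0.11·0.32 = 0.024208 + 0.216448 + 0.057566 + 0.033172 = 0.331394
Of this, 0.249620 comes from 0.216448 + 0.033172 (the underwatering=true cases).
So P(underwatering | wilting) = 0.249620/0.331394 ≈ 0.7532.

Now also conditioning on root rot≠true:
Enumerate both values of underwatering and weight by the priors:
  P(wilting | ¬root rot) = 0.04*0.68 + 0.76*0.32
        = 0.027200 + 0.243200 = 0.270400
Keeping only the underwatering-present terms gives 0.243200, so
  P(underwatering | wilting, ¬root rot) = 0.243200 / 0.270400 ≈ 0.8994
Ruling out root rot raises the posterior on underwatering — the flip side of explaining away.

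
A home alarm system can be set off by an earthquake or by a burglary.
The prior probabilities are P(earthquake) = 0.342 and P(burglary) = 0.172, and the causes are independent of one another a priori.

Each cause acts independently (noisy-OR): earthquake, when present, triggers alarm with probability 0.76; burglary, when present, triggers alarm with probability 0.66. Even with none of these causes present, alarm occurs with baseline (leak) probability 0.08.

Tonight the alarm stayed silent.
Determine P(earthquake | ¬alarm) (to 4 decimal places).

P(earthquake | ¬alarm) ≈ 0.1109

Under noisy-OR, P(alarm | causes) = 1 − (1−0.08)·∏(1−qᵢ) over the active causes.
P(¬alarm) = 0.92·0.658·0.828 + 0.3128·0.658·0.172 + 0.2208·0.342·0.828 + 0.075072·0.342·0.172 = 0.501238 + 0.035401 + 0.062525 + 0.004416 = 0.603580
The earthquake-present share is 0.062525 + 0.004416 = 0.066941.
So P(earthquake | ¬alarm) = 0.066941/0.603580 ≈ 0.1109.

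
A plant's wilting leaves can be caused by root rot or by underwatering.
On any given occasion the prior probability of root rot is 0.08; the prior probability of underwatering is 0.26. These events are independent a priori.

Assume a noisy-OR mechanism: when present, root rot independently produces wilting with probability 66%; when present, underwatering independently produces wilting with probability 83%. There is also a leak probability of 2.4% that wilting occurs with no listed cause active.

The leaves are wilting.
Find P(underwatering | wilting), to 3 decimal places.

Under noisy-OR, P(wilting | causes) = 1 − (1−0.024)·∏(1−qᵢ) over the active causes.
Numerator (weight on configurations with underwatering): 0.199512 + 0.019627 = 0.219139
Normalizer over all consistent configurations: 0.024×0.92×0.74 + 0.83408×0.92×0.26 + 0.66816×0.08×0.74 + 0.943587×0.08×0.26 = 0.275033
P(underwatering | wilting) = 0.219139/0.275033 ≈ 0.797

P(underwatering | wilting) ≈ 0.797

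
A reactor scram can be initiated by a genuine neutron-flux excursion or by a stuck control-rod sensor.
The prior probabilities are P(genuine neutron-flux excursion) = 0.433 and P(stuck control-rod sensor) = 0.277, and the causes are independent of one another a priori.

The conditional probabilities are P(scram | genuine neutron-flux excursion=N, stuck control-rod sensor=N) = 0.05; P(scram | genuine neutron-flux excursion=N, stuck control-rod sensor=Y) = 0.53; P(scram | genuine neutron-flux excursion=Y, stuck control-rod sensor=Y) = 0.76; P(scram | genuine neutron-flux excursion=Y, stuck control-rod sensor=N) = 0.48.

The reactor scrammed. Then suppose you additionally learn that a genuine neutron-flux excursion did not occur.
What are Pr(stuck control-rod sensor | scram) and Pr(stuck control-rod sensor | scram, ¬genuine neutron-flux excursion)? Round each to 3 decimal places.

Numerator (weight on configurations with stuck control-rod sensor): 0.083241 + 0.091155 = 0.174396
Denominator P(scram): 0.05×0.567×0.723 + 0.53×0.567×0.277 + 0.48×0.433×0.723 + 0.76×0.433×0.277 = 0.345161
P(stuck control-rod sensor | scram) = 0.174396/0.345161 ≈ 0.505

Now condition on the additional information:
P(scram | ¬genuine neutron-flux excursion) = 0.05*0.723 + 0.53*0.277 = 0.036150 + 0.146810 = 0.182960
Of this, 0.146810 comes from 0.53*0.277 (the stuck control-rod sensor=true cases).
Hence the posterior is 0.146810/0.182960 ≈ 0.802.
Ruling out genuine neutron-flux excursion raises the posterior on stuck control-rod sensor — the flip side of explaining away.

Pr(stuck control-rod sensor | scram) ≈ 0.505; Pr(stuck control-rod sensor | scram, ¬genuine neutron-flux excursion) ≈ 0.802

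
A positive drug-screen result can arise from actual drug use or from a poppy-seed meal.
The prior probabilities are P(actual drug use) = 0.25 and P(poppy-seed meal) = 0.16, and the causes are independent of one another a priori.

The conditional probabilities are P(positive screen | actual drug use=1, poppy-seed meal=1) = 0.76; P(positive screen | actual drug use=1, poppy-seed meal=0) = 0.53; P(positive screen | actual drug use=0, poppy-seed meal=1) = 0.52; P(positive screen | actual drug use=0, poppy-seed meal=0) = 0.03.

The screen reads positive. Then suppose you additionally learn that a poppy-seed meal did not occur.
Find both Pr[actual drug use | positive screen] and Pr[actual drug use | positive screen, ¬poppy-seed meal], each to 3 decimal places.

Pr[actual drug use | positive screen] ≈ 0.635; Pr[actual drug use | positive screen, ¬poppy-seed meal] ≈ 0.855

Sum P(positive screen|·) weighted by the priors over the 4 (actual drug use, poppy-seed meal) configurations:
  P(positive screen) = 0.03×0.75×0.84 + 0.52×0.75×0.16 + 0.53×0.25×0.84 + 0.76×0.25×0.16
        = 0.018900 + 0.062400 + 0.111300 + 0.030400 = 0.223000
The terms with actual drug use present sum to 0.141700, so
  P(actual drug use | positive screen) = 0.141700 / 0.223000 ≈ 0.635

With the extra evidence:
P(positive screen | ¬poppy-seed meal) = 0.03×0.75 + 0.53×0.25 = 0.022500 + 0.132500 = 0.155000
Of this, 0.132500 comes from 0.53×0.25 (the actual drug use=true cases).
So P(actual drug use | positive screen, ¬poppy-seed meal) = 0.132500/0.155000 ≈ 0.855.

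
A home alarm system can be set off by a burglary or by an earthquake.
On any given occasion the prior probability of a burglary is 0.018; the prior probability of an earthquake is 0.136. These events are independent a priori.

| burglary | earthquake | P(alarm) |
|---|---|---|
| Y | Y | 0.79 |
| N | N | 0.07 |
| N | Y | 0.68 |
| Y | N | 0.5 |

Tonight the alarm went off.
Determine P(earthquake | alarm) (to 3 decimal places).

Sum P(alarm|·) weighted by the priors over the 4 (burglary, earthquake) configurations:
  P(alarm) = 0.07·0.982·0.864 + 0.68·0.982·0.136 + 0.5·0.018·0.864 + 0.79·0.018·0.136
        = 0.059391 + 0.090815 + 0.007776 + 0.001934 = 0.159916
Configurations with earthquake contribute 0.092749, so
  P(earthquake | alarm) = 0.092749 / 0.159916 ≈ 0.580

P(earthquake | alarm) ≈ 0.580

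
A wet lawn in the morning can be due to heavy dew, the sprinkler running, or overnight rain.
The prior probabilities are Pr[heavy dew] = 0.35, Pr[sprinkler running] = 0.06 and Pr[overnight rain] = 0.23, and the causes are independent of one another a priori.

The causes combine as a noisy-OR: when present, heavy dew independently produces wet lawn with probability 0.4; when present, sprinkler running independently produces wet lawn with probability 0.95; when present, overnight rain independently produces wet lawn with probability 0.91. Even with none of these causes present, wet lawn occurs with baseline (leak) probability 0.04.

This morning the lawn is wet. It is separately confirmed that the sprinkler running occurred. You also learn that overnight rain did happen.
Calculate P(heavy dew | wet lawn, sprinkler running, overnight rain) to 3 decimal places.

Under noisy-OR, P(wet lawn | causes) = 1 − (1−0.04)·∏(1−qᵢ) over the active causes.
Enumerate both values of heavy dew and weight by the priors:
  P(wet lawn | sprinkler running, overnight rain) = 0.99568×0.65 + 0.997408×0.35
        = 0.647192 + 0.349093 = 0.996285
Configurations with heavy dew contribute 0.349093, so
  P(heavy dew | wet lawn, sprinkler running, overnight rain) = 0.349093 / 0.996285 ≈ 0.350

P(heavy dew | wet lawn, sprinkler running, overnight rain) ≈ 0.350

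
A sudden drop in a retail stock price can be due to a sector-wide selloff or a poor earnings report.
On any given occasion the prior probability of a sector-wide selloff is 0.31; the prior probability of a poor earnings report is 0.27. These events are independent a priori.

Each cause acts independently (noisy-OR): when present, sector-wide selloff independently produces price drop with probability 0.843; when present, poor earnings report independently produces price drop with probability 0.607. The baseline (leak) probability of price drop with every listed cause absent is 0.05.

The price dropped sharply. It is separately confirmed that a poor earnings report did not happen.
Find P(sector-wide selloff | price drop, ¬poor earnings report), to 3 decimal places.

P(sector-wide selloff | price drop, ¬poor earnings report) ≈ 0.884

Under noisy-OR, P(price drop | causes) = 1 − (1−0.05)·∏(1−qᵢ) over the active causes.
For the numerator, keep only sector-wide selloff=true terms: 0.85085×0.31 = 0.263763
The normalizing constant is 0.05×0.69 + 0.85085×0.31 = 0.298263
Posterior = 0.263763 / 0.298263 ≈ 0.884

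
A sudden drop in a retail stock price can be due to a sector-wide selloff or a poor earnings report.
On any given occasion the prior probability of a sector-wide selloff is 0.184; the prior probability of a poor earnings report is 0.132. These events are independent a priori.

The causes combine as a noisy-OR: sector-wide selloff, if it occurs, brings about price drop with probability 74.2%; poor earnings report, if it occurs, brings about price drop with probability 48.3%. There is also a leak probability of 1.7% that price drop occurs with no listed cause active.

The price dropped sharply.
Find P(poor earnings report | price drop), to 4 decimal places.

Under noisy-OR, P(price drop | causes) = 1 − (1−0.017)·∏(1−qᵢ) over the active causes.
P(price drop) = 0.017×0.816×0.868 + 0.491789×0.816×0.132 + 0.746386×0.184×0.868 + 0.868882×0.184×0.132 = 0.012041 + 0.052972 + 0.119207 + 0.021103 = 0.205323
The poor earnings report-present share is 0.052972 + 0.021103 = 0.074075.
So P(poor earnings report | price drop) = 0.074075/0.205323 ≈ 0.3608.

P(poor earnings report | price drop) ≈ 0.3608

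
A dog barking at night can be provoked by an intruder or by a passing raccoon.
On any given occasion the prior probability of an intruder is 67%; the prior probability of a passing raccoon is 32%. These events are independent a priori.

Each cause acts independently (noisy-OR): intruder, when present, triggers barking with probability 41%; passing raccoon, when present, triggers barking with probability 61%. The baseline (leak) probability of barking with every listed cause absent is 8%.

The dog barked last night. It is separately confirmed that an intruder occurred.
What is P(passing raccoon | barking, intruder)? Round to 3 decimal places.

P(passing raccoon | barking, intruder) ≈ 0.448

Under noisy-OR, P(barking | causes) = 1 − (1−0.08)·∏(1−qᵢ) over the active causes.
P(barking | intruder) = 0.4572·0.68 + 0.788308·0.32 = 0.310896 + 0.252259 = 0.563155
Restricting to configurations with passing raccoon present: 0.788308·0.32 = 0.252259.
P(passing raccoon | barking, intruder) = 0.252259 / 0.563155 ≈ 0.448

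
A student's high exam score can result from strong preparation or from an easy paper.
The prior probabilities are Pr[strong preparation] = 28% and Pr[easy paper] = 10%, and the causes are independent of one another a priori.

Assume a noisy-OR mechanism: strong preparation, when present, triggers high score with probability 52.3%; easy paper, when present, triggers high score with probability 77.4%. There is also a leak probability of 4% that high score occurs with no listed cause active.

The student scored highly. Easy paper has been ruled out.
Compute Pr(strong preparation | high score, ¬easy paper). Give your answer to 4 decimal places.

Pr(strong preparation | high score, ¬easy paper) ≈ 0.8405

Under noisy-OR, P(high score | causes) = 1 − (1−0.04)·∏(1−qᵢ) over the active causes.
Weight on strong preparation=true, given the evidence: 0.54208×0.28 = 0.151782
Denominator P(high score | ¬easy paper): 0.04×0.72 + 0.54208×0.28 = 0.180582
Posterior = 0.151782 / 0.180582 ≈ 0.8405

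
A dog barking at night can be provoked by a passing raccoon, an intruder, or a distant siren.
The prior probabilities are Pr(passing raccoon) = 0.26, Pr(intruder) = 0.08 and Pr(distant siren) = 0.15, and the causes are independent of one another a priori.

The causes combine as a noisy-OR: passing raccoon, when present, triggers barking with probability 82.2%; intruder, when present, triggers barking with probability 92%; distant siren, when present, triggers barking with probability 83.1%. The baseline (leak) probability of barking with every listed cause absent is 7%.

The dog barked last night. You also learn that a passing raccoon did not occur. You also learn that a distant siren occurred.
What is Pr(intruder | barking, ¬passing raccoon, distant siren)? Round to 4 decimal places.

Under noisy-OR, P(barking | causes) = 1 − (1−0.07)·∏(1−qᵢ) over the active causes.
Enumerate both values of intruder and weight by the priors:
  P(barking | ¬passing raccoon, distant siren) = 0.84283·0.92 + 0.987426·0.08
        = 0.775404 + 0.078994 = 0.854398
The terms with intruder present sum to 0.078994, so
  P(intruder | barking, ¬passing raccoon, distant siren) = 0.078994 / 0.854398 ≈ 0.0925

Pr(intruder | barking, ¬passing raccoon, distant siren) ≈ 0.0925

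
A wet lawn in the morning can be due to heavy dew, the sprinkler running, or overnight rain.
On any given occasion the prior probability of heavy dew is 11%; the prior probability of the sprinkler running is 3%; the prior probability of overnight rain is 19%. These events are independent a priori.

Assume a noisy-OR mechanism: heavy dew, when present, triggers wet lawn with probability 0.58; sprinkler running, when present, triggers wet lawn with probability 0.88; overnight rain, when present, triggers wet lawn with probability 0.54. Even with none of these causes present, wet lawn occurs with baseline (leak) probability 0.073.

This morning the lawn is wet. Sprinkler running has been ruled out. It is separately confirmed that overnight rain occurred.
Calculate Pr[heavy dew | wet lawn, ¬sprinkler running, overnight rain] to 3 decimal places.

Under noisy-OR, P(wet lawn | causes) = 1 − (1−0.073)·∏(1−qᵢ) over the active causes.
Sum P(wet lawn|·) weighted by the priors over both values of heavy dew:
  P(wet lawn | ¬sprinkler running, overnight rain) = 0.57358·0.89 + 0.820904·0.11
        = 0.510486 + 0.090299 = 0.600785
Keeping only the heavy dew-present terms gives 0.090299, so
  P(heavy dew | wet lawn, ¬sprinkler running, overnight rain) = 0.090299 / 0.600785 ≈ 0.150

Pr[heavy dew | wet lawn, ¬sprinkler running, overnight rain] ≈ 0.150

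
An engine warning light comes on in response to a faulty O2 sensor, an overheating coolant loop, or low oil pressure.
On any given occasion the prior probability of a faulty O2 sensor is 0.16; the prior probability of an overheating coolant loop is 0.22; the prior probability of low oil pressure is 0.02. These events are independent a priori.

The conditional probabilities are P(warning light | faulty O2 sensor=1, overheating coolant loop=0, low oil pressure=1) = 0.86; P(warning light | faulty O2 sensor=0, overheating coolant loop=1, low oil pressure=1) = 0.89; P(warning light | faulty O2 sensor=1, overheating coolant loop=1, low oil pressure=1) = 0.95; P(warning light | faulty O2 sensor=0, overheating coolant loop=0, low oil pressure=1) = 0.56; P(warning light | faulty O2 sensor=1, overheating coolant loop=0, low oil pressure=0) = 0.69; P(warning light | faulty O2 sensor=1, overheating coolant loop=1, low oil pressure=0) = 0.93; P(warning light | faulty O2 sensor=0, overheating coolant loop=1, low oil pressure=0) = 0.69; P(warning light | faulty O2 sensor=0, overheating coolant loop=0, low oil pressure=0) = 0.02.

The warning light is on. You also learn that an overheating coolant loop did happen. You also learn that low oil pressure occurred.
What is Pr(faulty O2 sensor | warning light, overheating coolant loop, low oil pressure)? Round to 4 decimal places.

For the numerator, keep only faulty O2 sensor=true terms: 0.95×0.16 = 0.152000
The normalizing constant is 0.89×0.84 + 0.95×0.16 = 0.899600
P(faulty O2 sensor | warning light, overheating coolant loop, low oil pressure) = 0.152000/0.899600 ≈ 0.1690

Pr(faulty O2 sensor | warning light, overheating coolant loop, low oil pressure) ≈ 0.1690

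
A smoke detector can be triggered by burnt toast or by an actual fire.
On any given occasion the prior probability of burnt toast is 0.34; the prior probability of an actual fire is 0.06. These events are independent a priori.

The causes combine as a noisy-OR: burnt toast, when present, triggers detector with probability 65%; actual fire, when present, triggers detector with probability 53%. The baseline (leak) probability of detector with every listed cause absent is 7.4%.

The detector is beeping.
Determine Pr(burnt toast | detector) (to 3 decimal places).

Pr(burnt toast | detector) ≈ 0.774

Under noisy-OR, P(detector | causes) = 1 − (1−0.074)·∏(1−qᵢ) over the active causes.
Sum P(detector|·) weighted by the priors over the 4 (burnt toast, actual fire) configurations:
  P(detector) = 0.074·0.66·0.94 + 0.56478·0.66·0.06 + 0.6759·0.34·0.94 + 0.847673·0.34·0.06
        = 0.045910 + 0.022365 + 0.216018 + 0.017293 = 0.301586
Keeping only the burnt toast-present terms gives 0.233311, so
  P(burnt toast | detector) = 0.233311 / 0.301586 ≈ 0.774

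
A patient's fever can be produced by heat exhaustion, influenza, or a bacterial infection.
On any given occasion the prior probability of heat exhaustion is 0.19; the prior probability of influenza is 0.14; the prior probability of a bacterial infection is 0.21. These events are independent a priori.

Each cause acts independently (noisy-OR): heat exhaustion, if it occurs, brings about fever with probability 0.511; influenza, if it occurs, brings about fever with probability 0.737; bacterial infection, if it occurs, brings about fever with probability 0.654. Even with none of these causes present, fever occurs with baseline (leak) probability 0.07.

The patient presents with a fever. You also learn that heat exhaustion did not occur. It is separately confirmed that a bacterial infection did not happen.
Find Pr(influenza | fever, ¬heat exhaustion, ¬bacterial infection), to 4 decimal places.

Pr(influenza | fever, ¬heat exhaustion, ¬bacterial infection) ≈ 0.6373

Under noisy-OR, P(fever | causes) = 1 − (1−0.07)·∏(1−qᵢ) over the active causes.
By total probability over both values of influenza:
  P(fever | ¬heat exhaustion, ¬bacterial infection) = 0.07×0.86 + 0.75541×0.14
        = 0.060200 + 0.105757 = 0.165957
The terms with influenza present sum to 0.105757, so
  P(influenza | fever, ¬heat exhaustion, ¬bacterial infection) = 0.105757 / 0.165957 ≈ 0.6373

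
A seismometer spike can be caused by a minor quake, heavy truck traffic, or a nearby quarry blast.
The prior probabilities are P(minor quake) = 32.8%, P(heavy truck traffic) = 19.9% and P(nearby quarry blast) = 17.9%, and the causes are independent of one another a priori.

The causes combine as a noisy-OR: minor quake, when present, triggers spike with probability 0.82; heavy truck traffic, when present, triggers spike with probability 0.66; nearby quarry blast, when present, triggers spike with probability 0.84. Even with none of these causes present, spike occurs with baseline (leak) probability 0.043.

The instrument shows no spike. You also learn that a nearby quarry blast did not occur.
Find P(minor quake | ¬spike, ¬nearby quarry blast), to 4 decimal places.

Under noisy-OR, P(spike | causes) = 1 − (1−0.043)·∏(1−qᵢ) over the active causes.
By total probability over the 4 (minor quake, heavy truck traffic) configurations:
  P(¬spike | ¬nearby quarry blast) = 0.957*0.672*0.801 + 0.32538*0.672*0.199 + 0.17226*0.328*0.801 + 0.058568*0.328*0.199
        = 0.515126 + 0.043512 + 0.045258 + 0.003823 = 0.607719
Configurations with minor quake contribute 0.049081, so
  P(minor quake | ¬spike, ¬nearby quarry blast) = 0.049081 / 0.607719 ≈ 0.0808

P(minor quake | ¬spike, ¬nearby quarry blast) ≈ 0.0808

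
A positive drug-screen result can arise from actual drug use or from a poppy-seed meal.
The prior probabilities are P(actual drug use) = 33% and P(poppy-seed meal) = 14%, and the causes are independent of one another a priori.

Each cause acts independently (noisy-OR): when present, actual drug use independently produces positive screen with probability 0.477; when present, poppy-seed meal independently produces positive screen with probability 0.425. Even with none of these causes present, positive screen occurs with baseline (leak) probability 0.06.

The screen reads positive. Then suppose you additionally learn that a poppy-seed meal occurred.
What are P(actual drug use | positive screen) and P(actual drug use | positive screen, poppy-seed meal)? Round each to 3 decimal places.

Under noisy-OR, P(positive screen | causes) = 1 − (1−0.06)·∏(1−qᵢ) over the active causes.
Numerator (weight on configurations with actual drug use): 0.144278 + 0.033140 = 0.177418
Denominator P(positive screen): 0.06×0.67×0.86 + 0.4595×0.67×0.14 + 0.50838×0.33×0.86 + 0.717318×0.33×0.14 = 0.255091
P(actual drug use | positive screen) = 0.177418/0.255091 ≈ 0.696

With the extra evidence:
Enumerate both values of actual drug use and weight by the priors:
  P(positive screen | poppy-seed meal) = 0.4595*0.67 + 0.717318*0.33
        = 0.307865 + 0.236715 = 0.544580
Configurations with actual drug use contribute 0.236715, so
  P(actual drug use | positive screen, poppy-seed meal) = 0.236715 / 0.544580 ≈ 0.435

P(actual drug use | positive screen) ≈ 0.696; P(actual drug use | positive screen, poppy-seed meal) ≈ 0.435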